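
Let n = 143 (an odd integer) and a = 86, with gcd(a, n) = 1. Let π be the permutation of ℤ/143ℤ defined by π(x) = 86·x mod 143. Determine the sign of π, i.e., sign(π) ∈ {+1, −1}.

Orbit of 12 under x↦86x: [12, 31, 92, 47, 38, 122, 53]… (length divides ord_143(86)).
π_86 has 12 disjoint cycles with lengths [20, 20, 20, 20, 20, 20, 5, 5, 4, 4, 4, 1] on {0,…,142}.
With 12 cycles on 143 points, sign = (−1)^{143−12} = -1.
Check: (86/143) = -1 by Zolotarev.

-1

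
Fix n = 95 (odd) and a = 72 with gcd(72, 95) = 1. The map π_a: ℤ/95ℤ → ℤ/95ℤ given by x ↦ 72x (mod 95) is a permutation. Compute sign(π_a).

+1

Trace 61: π^k(61) = [61, 22, 64, 48, 36, 27, 44] for k=0..6.
π_72 has 5 disjoint cycles with lengths [36, 36, 18, 4, 1] on {0,…,94}.
n − c = 95 − 5 = 90; sign = (−1)^90 = +1.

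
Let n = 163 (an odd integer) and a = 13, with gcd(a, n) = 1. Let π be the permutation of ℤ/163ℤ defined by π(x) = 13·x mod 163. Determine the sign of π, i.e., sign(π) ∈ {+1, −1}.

-1

Trace 135: π^k(135) = [135, 125, 158, 98, 133, 99, 146] for k=0..6.
Decompose π into cycles: lengths [54, 54, 54, 1] (4 cycles, including the fixed point 0).
sign(π) = (−1)^{n − #cycles} = (−1)^{163−4} = (−1)^159 = -1.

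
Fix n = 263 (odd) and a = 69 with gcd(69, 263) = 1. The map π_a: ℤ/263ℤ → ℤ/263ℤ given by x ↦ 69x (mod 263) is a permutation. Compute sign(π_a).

+1

Start at x=74: 74 → 109 → 157 → 50 → 31 → 35 → 48 → … (one orbit).
Cycle type of π: 131×2 + 1; total 3 cycles.
3 cycles on 263: each ℓ→(−1)^(ℓ−1), product (−1)^260 = +1.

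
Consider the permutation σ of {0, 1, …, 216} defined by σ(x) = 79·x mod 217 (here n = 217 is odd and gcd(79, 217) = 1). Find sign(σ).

-1

Start at x=37: 37 → 102 → 29 → 121 → 11 → 1 → 79 → … (one orbit).
Cycle type of π: 30×7 + 3×2 + 1; total 10 cycles.
217 − 10 = 207 transpositions; sign(π) = (−1)^207 = -1.
The Jacobi symbol (79|217) = -1 (Zolotarev) agrees.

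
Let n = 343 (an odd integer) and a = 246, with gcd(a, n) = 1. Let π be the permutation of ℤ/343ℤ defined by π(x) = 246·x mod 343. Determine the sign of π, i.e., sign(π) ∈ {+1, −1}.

+1

Orbit of 148 under x↦246x: [148, 50, 295, 197, 99, 1, 246]… (length divides ord_343(246)).
π_246 has 91 disjoint cycles with lengths [7, 7, 7, 7, 7, 7, 7, 7, 7, 7, 7, 7, 7, 7, 7, 7, 7, 7, 7, 7, 7, 7, 7, 7, 7, 7, 7, 7, 7, 7, 7, 7, 7, 7, 7, 7, 7, 7, 7, 7, 7, 7, 1, 1, 1, 1, 1, 1, 1, 1, 1, 1, 1, 1, 1, 1, 1, 1, 1, 1, 1, 1, 1, 1, 1, 1, 1, 1, 1, 1, 1, 1, 1, 1, 1, 1, 1, 1, 1, 1, 1, 1, 1, 1, 1, 1, 1, 1, 1, 1, 1] on {0,…,342}.
Σ(ℓ_i−1) = 343−91 = 252; sign = (−1)^252 = +1.
(246|343)_J = +1 (Zolotarev's lemma cross-check).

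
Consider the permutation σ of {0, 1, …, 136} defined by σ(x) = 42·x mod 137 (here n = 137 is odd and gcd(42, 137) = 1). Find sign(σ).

Start at x=117: 117 → 119 → 66 → 32 → 111 → 4 → 31 → … (one orbit).
Cycle type of π: 136 + 1; total 2 cycles.
137 − 2 = 135 transpositions; sign(π) = (−1)^135 = -1.

-1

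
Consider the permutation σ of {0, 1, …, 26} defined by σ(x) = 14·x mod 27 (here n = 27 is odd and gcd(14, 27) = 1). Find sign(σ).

-1

Orbit of 14 under x↦14x: [14, 7, 17, 22, 11, 19, 23]… (length divides ord_27(14)).
The orbit structure of x ↦ 14x mod 27: 4 orbits of sizes [18, 6, 2, 1].
With 4 cycles on 27 points, sign = (−1)^{27−4} = -1.
Check: (14/27) = -1 by Zolotarev.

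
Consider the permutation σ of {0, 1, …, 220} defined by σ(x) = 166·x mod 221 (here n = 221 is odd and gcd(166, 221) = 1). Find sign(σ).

+1

Start at x=35: 35 → 64 → 16 → 4 → 1 → 166 → 152 → … (one orbit).
The orbit structure of x ↦ 166x mod 221: 23 orbits of sizes [12, 12, 12, 12, 12, 12, 12, 12, 12, 12, 12, 12, 12, 12, 12, 12, 6, 6, 4, 4, 4, 4, 1].
n − c = 221 − 23 = 198; sign = (−1)^198 = +1.
The Jacobi symbol (166|221) = +1 (Zolotarev) agrees.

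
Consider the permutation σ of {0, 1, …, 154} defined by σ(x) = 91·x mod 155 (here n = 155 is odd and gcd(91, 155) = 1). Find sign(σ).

-1

Trace 126: π^k(126) = [126, 151, 101, 46, 1, 91, 66] for k=0..6.
Cycle type of π: 10×15 + 1×5; total 20 cycles.
Σ(ℓ_i−1) = 155−20 = 135; sign = (−1)^135 = -1.
The Jacobi symbol (91|155) = -1 (Zolotarev) agrees.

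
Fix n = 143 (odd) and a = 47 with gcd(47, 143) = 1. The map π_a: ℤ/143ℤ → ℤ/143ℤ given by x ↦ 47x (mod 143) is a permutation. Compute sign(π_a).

-1

Orbit of 38 under x↦47x: [38, 70, 1, 47, 64, 5, 92]… (length divides ord_143(47)).
π_47 has 12 disjoint cycles with lengths [20, 20, 20, 20, 20, 20, 5, 5, 4, 4, 4, 1] on {0,…,142}.
143 − 12 = 131 transpositions; sign(π) = (−1)^131 = -1.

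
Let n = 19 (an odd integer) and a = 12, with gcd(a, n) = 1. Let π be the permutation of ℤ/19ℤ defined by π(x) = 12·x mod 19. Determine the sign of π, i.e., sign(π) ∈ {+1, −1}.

-1

Start at x=12: 12 → 11 → 18 → 7 → 8 → 1 → 12 (one orbit).
4 cycles of lengths [6, 6, 6, 1].
sign(π) = (−1)^{n − #cycles} = (−1)^{19−4} = (−1)^15 = -1.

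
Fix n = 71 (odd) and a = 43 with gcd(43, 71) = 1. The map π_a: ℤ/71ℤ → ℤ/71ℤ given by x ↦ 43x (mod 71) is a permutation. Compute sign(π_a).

Trace 38: π^k(38) = [38, 1, 43, 3, 58, 9, 32] for k=0..6.
Cycle lengths of π_43 on ℤ/71ℤ: [35, 35, 1]; 3 cycles in total.
3 cycles on 71: each ℓ→(−1)^(ℓ−1), product (−1)^68 = +1.

+1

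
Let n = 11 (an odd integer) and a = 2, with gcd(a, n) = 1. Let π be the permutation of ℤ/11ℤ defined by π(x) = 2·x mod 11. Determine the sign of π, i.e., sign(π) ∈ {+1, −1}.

-1

Trace 5: π^k(5) = [5, 10, 9, 7, 3, 6, 1] for k=0..6.
The orbit structure of x ↦ 2x mod 11: 2 orbits of sizes [10, 1].
11 − 2 = 9 transpositions; sign(π) = (−1)^9 = -1.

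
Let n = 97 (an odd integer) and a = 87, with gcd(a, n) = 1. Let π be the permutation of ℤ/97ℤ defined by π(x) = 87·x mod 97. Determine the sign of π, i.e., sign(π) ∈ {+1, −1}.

-1

Orbit of 10 under x↦87x: [10, 94, 30, 88, 90, 70, 76]… (length divides ord_97(87)).
π_87 has 2 disjoint cycles with lengths [96, 1] on {0,…,96}.
With 2 cycles on 97 points, sign = (−1)^{97−2} = -1.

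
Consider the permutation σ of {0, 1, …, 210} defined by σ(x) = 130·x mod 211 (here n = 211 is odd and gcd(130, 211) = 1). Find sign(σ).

Orbit of 173 under x↦130x: [173, 124, 84, 159, 203, 15, 51]… (length divides ord_211(130)).
π_130 has 2 disjoint cycles with lengths [210, 1] on {0,…,210}.
sign(π) = (−1)^{n − #cycles} = (−1)^{211−2} = (−1)^209 = -1.

-1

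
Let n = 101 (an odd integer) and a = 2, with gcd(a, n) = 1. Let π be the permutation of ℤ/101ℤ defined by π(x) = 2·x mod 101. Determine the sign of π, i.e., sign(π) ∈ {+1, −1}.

Orbit of 2 under x↦2x: [2, 4, 8, 16, 32, 64, 27]… (length divides ord_101(2)).
2 cycles of lengths [100, 1].
sign(π) = (−1)^{n − #cycles} = (−1)^{101−2} = (−1)^99 = -1.

-1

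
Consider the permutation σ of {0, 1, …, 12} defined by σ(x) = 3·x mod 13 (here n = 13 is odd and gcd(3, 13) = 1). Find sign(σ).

Orbit of 1 under x↦3x: [1, 3, 9]… (length divides ord_13(3)).
The orbit structure of x ↦ 3x mod 13: 5 orbits of sizes [3, 3, 3, 3, 1].
With 5 cycles on 13 points, sign = (−1)^{13−5} = +1.
The Jacobi symbol (3|13) = +1 (Zolotarev) agrees.

+1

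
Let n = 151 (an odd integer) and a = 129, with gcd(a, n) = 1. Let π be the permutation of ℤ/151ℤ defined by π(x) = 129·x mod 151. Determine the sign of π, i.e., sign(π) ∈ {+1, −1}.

Orbit of 35 under x↦129x: [35, 136, 28, 139, 113, 81, 30]… (length divides ord_151(129)).
Cycle type of π: 150 + 1; total 2 cycles.
2 cycles on 151: each ℓ→(−1)^(ℓ−1), product (−1)^149 = -1.

-1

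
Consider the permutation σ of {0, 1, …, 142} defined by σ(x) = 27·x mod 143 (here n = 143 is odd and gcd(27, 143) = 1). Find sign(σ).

+1

Orbit of 92 under x↦27x: [92, 53, 1, 27, 14]… (length divides ord_143(27)).
Cycle type of π: 5×26 + 1×13; total 39 cycles.
n − c = 143 − 39 = 104; sign = (−1)^104 = +1.
Check: (27/143) = +1 by Zolotarev.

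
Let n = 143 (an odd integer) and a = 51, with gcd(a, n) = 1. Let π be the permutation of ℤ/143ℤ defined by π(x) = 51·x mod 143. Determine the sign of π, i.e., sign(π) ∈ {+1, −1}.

-1

Start at x=1: 1 → 51 → 27 → 90 → 14 → 142 → 92 → … (one orbit).
π_51 has 20 disjoint cycles with lengths [10, 10, 10, 10, 10, 10, 10, 10, 10, 10, 10, 10, 10, 2, 2, 2, 2, 2, 2, 1] on {0,…,142}.
143 − 20 = 123 transpositions; sign(π) = (−1)^123 = -1.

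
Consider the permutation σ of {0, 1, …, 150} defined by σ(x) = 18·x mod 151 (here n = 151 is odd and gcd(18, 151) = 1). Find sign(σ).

+1

Orbit of 22 under x↦18x: [22, 94, 31, 105, 78, 45, 55]… (length divides ord_151(18)).
π_18 has 3 disjoint cycles with lengths [75, 75, 1] on {0,…,150}.
3 cycles on 151: each ℓ→(−1)^(ℓ−1), product (−1)^148 = +1.
Zolotarev: (18|151) = +1, matching the cycle-count sign.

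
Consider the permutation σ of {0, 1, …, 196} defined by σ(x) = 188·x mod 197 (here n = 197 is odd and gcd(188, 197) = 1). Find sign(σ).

Trace 37: π^k(37) = [37, 61, 42, 16, 53, 114, 156] for k=0..6.
Decompose π into cycles: lengths [49, 49, 49, 49, 1] (5 cycles, including the fixed point 0).
With 5 cycles on 197 points, sign = (−1)^{197−5} = +1.
The Jacobi symbol (188|197) = +1 (Zolotarev) agrees.

+1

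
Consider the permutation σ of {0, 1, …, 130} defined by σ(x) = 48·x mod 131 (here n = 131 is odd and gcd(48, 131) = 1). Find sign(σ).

+1

Orbit of 45 under x↦48x: [45, 64, 59, 81, 89, 80, 41]… (length divides ord_131(48)).
Cycle lengths of π_48 on ℤ/131ℤ: [65, 65, 1]; 3 cycles in total.
3 cycles on 131: each ℓ→(−1)^(ℓ−1), product (−1)^128 = +1.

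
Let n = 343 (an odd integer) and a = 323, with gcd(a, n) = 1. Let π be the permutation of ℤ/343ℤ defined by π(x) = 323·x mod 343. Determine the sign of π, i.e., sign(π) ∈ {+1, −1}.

+1

Orbit of 295 under x↦323x: [295, 274, 8, 183, 113, 141, 267]… (length divides ord_343(323)).
The orbit structure of x ↦ 323x mod 343: 19 orbits of sizes [49, 49, 49, 49, 49, 49, 7, 7, 7, 7, 7, 7, 1, 1, 1, 1, 1, 1, 1].
343 − 19 = 324 transpositions; sign(π) = (−1)^324 = +1.
The Jacobi symbol (323|343) = +1 (Zolotarev) agrees.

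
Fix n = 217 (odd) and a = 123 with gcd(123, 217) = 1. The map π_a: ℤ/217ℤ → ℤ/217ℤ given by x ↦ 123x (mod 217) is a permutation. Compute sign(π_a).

-1

Orbit of 92 under x↦123x: [92, 32, 30, 1, 123, 156]… (length divides ord_217(123)).
The orbit structure of x ↦ 123x mod 217: 48 orbits of sizes [6, 6, 6, 6, 6, 6, 6, 6, 6, 6, 6, 6, 6, 6, 6, 6, 6, 6, 6, 6, 6, 6, 6, 6, 6, 6, 6, 6, 6, 6, 3, 3, 2, 2, 2, 2, 2, 2, 2, 2, 2, 2, 2, 2, 2, 2, 2, 1].
Σ(ℓ_i−1) = 217−48 = 169; sign = (−1)^169 = -1.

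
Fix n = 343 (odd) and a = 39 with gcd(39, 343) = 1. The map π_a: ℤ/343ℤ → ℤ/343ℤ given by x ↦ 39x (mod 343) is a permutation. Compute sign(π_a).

Start at x=331: 331 → 218 → 270 → 240 → 99 → 88 → 2 → … (one orbit).
Cycle type of π: 147×2 + 21×2 + 3×2 + 1; total 7 cycles.
7 cycles on 343: each ℓ→(−1)^(ℓ−1), product (−1)^336 = +1.
Check: (39/343) = +1 by Zolotarev.

+1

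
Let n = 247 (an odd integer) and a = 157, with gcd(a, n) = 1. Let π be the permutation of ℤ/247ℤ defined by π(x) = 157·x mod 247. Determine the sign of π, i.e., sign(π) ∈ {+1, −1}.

+1

Trace 118: π^k(118) = [118, 1, 157, 196, 144, 131, 66] for k=0..6.
Cycle type of π: 9×26 + 1×13; total 39 cycles.
With 39 cycles on 247 points, sign = (−1)^{247−39} = +1.
(157|247)_J = +1 (Zolotarev's lemma cross-check).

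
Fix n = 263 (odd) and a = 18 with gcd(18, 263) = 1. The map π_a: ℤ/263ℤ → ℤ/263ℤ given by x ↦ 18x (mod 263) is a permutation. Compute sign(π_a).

Orbit of 1 under x↦18x: [1, 18, 61, 46, 39, 176, 12]… (length divides ord_263(18)).
π_18 has 3 disjoint cycles with lengths [131, 131, 1] on {0,…,262}.
3 cycles on 263: each ℓ→(−1)^(ℓ−1), product (−1)^260 = +1.

+1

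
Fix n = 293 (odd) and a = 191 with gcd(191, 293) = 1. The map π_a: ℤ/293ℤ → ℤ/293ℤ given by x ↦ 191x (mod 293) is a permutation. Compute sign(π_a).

Trace 244: π^k(244) = [244, 17, 24, 189, 60, 33, 150] for k=0..6.
Cycle lengths of π_191 on ℤ/293ℤ: [73, 73, 73, 73, 1]; 5 cycles in total.
Σ(ℓ_i−1) = 293−5 = 288; sign = (−1)^288 = +1.

+1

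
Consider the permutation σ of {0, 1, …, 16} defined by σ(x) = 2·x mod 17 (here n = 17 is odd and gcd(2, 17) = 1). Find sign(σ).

Start at x=13: 13 → 9 → 1 → 2 → 4 → 8 → 16 → … (one orbit).
Cycle lengths of π_2 on ℤ/17ℤ: [8, 8, 1]; 3 cycles in total.
3 cycles on 17: each ℓ→(−1)^(ℓ−1), product (−1)^14 = +1.
The Jacobi symbol (2|17) = +1 (Zolotarev) agrees.

+1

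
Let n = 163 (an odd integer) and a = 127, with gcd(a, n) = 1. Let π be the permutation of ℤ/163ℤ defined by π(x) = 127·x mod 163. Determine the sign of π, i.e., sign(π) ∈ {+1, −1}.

Orbit of 64 under x↦127x: [64, 141, 140, 13, 21, 59, 158]… (length divides ord_163(127)).
4 cycles of lengths [54, 54, 54, 1].
n − c = 163 − 4 = 159; sign = (−1)^159 = -1.

-1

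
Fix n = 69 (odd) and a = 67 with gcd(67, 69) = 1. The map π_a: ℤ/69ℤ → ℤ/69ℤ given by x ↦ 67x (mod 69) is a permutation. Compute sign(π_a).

-1

Orbit of 10 under x↦67x: [10, 49, 40, 58, 22, 25, 19]… (length divides ord_69(67)).
Cycle lengths of π_67 on ℤ/69ℤ: [22, 22, 22, 1, 1, 1]; 6 cycles in total.
Σ(ℓ_i−1) = 69−6 = 63; sign = (−1)^63 = -1.
Via Zolotarev, sign(π_{67}) = (67|69) = -1.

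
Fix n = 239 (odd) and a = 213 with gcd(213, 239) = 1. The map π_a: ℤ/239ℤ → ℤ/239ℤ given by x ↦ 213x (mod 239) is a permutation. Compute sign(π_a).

+1

Orbit of 88 under x↦213x: [88, 102, 216, 120, 226, 99, 55]… (length divides ord_239(213)).
Decompose π into cycles: lengths [119, 119, 1] (3 cycles, including the fixed point 0).
Σ(ℓ_i−1) = 239−3 = 236; sign = (−1)^236 = +1.
Check: (213/239) = +1 by Zolotarev.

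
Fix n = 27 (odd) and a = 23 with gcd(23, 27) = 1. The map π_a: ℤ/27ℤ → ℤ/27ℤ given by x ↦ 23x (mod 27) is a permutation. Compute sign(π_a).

-1

Start at x=16: 16 → 17 → 13 → 2 → 19 → 5 → 7 → … (one orbit).
Cycle type of π: 18 + 6 + 2 + 1; total 4 cycles.
With 4 cycles on 27 points, sign = (−1)^{27−4} = -1.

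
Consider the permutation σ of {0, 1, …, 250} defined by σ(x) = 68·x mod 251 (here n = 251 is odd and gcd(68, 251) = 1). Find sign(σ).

Orbit of 181 under x↦68x: [181, 9, 110, 201, 114, 222, 36]… (length divides ord_251(68)).
Cycle type of π: 125×2 + 1; total 3 cycles.
sign(π) = (−1)^{n − #cycles} = (−1)^{251−3} = (−1)^248 = +1.
Via Zolotarev, sign(π_{68}) = (68|251) = +1.

+1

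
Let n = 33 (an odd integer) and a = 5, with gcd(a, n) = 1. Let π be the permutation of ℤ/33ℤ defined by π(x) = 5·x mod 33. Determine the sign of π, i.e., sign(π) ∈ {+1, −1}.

-1

Orbit of 23 under x↦5x: [23, 16, 14, 4, 20, 1, 5]… (length divides ord_33(5)).
Decompose π into cycles: lengths [10, 10, 5, 5, 2, 1] (6 cycles, including the fixed point 0).
33 − 6 = 27 transpositions; sign(π) = (−1)^27 = -1.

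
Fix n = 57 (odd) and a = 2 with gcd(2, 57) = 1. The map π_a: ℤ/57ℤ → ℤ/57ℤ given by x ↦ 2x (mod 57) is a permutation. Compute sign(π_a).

Start at x=29: 29 → 1 → 2 → 4 → 8 → 16 → 32 → … (one orbit).
Cycle type of π: 18×3 + 2 + 1; total 5 cycles.
With 5 cycles on 57 points, sign = (−1)^{57−5} = +1.

+1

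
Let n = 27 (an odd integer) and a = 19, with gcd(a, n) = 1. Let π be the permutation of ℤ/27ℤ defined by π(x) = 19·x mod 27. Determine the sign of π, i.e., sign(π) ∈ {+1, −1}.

+1

Orbit of 1 under x↦19x: [1, 19, 10]… (length divides ord_27(19)).
Decompose π into cycles: lengths [3, 3, 3, 3, 3, 3, 1, 1, 1, 1, 1, 1, 1, 1, 1] (15 cycles, including the fixed point 0).
Σ(ℓ_i−1) = 27−15 = 12; sign = (−1)^12 = +1.
Zolotarev: (19|27) = +1, matching the cycle-count sign.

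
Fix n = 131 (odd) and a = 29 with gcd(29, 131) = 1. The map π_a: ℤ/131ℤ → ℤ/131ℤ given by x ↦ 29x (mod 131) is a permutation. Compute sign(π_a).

Start at x=126: 126 → 117 → 118 → 16 → 71 → 94 → 106 → … (one orbit).
2 cycles of lengths [130, 1].
sign(π) = (−1)^{n − #cycles} = (−1)^{131−2} = (−1)^129 = -1.

-1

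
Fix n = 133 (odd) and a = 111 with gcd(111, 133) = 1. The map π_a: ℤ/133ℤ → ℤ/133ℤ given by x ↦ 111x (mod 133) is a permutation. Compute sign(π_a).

-1

Trace 43: π^k(43) = [43, 118, 64, 55, 120, 20, 92] for k=0..6.
Cycle type of π: 18×6 + 9×2 + 2×3 + 1; total 12 cycles.
With 12 cycles on 133 points, sign = (−1)^{133−12} = -1.
The Jacobi symbol (111|133) = -1 (Zolotarev) agrees.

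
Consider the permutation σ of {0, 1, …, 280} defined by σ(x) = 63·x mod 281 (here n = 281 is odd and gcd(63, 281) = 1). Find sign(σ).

Trace 1: π^k(1) = [1, 63, 35, 238, 101, 181, 163] for k=0..6.
9 cycles of lengths [35, 35, 35, 35, 35, 35, 35, 35, 1].
9 cycles on 281: each ℓ→(−1)^(ℓ−1), product (−1)^272 = +1.

+1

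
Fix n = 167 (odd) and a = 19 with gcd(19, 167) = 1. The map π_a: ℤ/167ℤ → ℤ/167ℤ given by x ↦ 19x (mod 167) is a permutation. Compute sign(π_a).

+1

Start at x=24: 24 → 122 → 147 → 121 → 128 → 94 → 116 → … (one orbit).
Cycle lengths of π_19 on ℤ/167ℤ: [83, 83, 1]; 3 cycles in total.
With 3 cycles on 167 points, sign = (−1)^{167−3} = +1.
Check: (19/167) = +1 by Zolotarev.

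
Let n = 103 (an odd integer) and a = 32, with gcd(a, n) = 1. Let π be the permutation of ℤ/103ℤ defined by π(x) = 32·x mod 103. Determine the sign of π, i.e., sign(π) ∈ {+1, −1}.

+1

Orbit of 8 under x↦32x: [8, 50, 55, 9, 82, 49, 23]… (length divides ord_103(32)).
3 cycles of lengths [51, 51, 1].
3 cycles on 103: each ℓ→(−1)^(ℓ−1), product (−1)^100 = +1.
The Jacobi symbol (32|103) = +1 (Zolotarev) agrees.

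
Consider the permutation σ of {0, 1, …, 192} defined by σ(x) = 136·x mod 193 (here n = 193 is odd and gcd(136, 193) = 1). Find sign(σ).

Trace 104: π^k(104) = [104, 55, 146, 170, 153, 157, 122] for k=0..6.
π_136 has 2 disjoint cycles with lengths [192, 1] on {0,…,192}.
193 − 2 = 191 transpositions; sign(π) = (−1)^191 = -1.
The Jacobi symbol (136|193) = -1 (Zolotarev) agrees.

-1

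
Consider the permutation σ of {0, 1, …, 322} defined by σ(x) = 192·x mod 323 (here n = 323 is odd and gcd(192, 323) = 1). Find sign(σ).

+1

Orbit of 303 under x↦192x: [303, 36, 129, 220, 250, 196, 164]… (length divides ord_323(192)).
5 cycles of lengths [144, 144, 18, 16, 1].
n − c = 323 − 5 = 318; sign = (−1)^318 = +1.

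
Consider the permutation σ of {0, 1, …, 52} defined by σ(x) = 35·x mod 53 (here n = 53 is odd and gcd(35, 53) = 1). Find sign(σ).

-1

Orbit of 8 under x↦35x: [8, 15, 48, 37, 23, 10, 32]… (length divides ord_53(35)).
Cycle type of π: 52 + 1; total 2 cycles.
2 cycles on 53: each ℓ→(−1)^(ℓ−1), product (−1)^51 = -1.
Zolotarev: (35|53) = -1, matching the cycle-count sign.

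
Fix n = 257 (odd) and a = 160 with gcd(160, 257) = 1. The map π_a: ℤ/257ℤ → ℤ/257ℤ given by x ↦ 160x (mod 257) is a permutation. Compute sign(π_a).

Trace 124: π^k(124) = [124, 51, 193, 40, 232, 112, 187] for k=0..6.
2 cycles of lengths [256, 1].
Σ(ℓ_i−1) = 257−2 = 255; sign = (−1)^255 = -1.

-1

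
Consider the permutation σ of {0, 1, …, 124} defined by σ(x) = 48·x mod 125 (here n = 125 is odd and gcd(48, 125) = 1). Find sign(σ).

-1

Trace 98: π^k(98) = [98, 79, 42, 16, 18, 114, 97] for k=0..6.
Cycle lengths of π_48 on ℤ/125ℤ: [100, 20, 4, 1]; 4 cycles in total.
sign(π) = (−1)^{n − #cycles} = (−1)^{125−4} = (−1)^121 = -1.
The Jacobi symbol (48|125) = -1 (Zolotarev) agrees.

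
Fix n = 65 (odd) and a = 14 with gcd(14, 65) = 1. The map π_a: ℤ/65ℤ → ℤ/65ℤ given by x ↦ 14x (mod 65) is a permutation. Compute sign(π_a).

Trace 14: π^k(14) = [14, 1] for k=0..1.
Cycle lengths of π_14 on ℤ/65ℤ: [2, 2, 2, 2, 2, 2, 2, 2, 2, 2, 2, 2, 2, 2, 2, 2, 2, 2, 2, 2, 2, 2, 2, 2, 2, 2, 1, 1, 1, 1, 1, 1, 1, 1, 1, 1, 1, 1, 1]; 39 cycles in total.
39 cycles on 65: each ℓ→(−1)^(ℓ−1), product (−1)^26 = +1.
Check: (14/65) = +1 by Zolotarev.

+1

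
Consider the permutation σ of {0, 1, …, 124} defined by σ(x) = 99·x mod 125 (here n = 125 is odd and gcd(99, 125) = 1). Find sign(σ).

+1

Trace 51: π^k(51) = [51, 49, 101, 124, 26, 74, 76] for k=0..6.
Decompose π into cycles: lengths [10, 10, 10, 10, 10, 10, 10, 10, 10, 10, 2, 2, 2, 2, 2, 2, 2, 2, 2, 2, 2, 2, 1] (23 cycles, including the fixed point 0).
Σ(ℓ_i−1) = 125−23 = 102; sign = (−1)^102 = +1.
Zolotarev: (99|125) = +1, matching the cycle-count sign.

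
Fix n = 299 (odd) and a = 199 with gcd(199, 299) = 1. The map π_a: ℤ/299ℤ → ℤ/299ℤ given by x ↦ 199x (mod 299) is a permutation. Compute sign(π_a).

-1

Trace 272: π^k(272) = [272, 9, 296, 1, 199, 133, 155] for k=0..6.
The orbit structure of x ↦ 199x mod 299: 8 orbits of sizes [66, 66, 66, 66, 22, 6, 6, 1].
299 − 8 = 291 transpositions; sign(π) = (−1)^291 = -1.
Check: (199/299) = -1 by Zolotarev.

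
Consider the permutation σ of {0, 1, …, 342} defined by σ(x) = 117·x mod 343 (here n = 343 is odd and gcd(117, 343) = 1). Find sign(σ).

-1

Orbit of 1 under x↦117x: [1, 117, 312, 146, 275, 276, 50]… (length divides ord_343(117)).
The orbit structure of x ↦ 117x mod 343: 16 orbits of sizes [42, 42, 42, 42, 42, 42, 42, 6, 6, 6, 6, 6, 6, 6, 6, 1].
343 − 16 = 327 transpositions; sign(π) = (−1)^327 = -1.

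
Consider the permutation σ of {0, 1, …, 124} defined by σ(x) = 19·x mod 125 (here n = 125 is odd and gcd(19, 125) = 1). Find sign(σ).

+1

Orbit of 1 under x↦19x: [1, 19, 111, 109, 71, 99, 6]… (length divides ord_125(19)).
π_19 has 7 disjoint cycles with lengths [50, 50, 10, 10, 2, 2, 1] on {0,…,124}.
7 cycles on 125: each ℓ→(−1)^(ℓ−1), product (−1)^118 = +1.
Check: (19/125) = +1 by Zolotarev.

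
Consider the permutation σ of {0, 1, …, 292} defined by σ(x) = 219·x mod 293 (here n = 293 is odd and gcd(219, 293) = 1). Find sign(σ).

-1

Trace 212: π^k(212) = [212, 134, 46, 112, 209, 63, 26] for k=0..6.
Cycle lengths of π_219 on ℤ/293ℤ: [292, 1]; 2 cycles in total.
With 2 cycles on 293 points, sign = (−1)^{293−2} = -1.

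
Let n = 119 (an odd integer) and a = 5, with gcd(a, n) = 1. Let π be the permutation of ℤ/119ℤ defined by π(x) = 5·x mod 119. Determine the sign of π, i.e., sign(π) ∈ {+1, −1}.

+1

Orbit of 93 under x↦5x: [93, 108, 64, 82, 53, 27, 16]… (length divides ord_119(5)).
The orbit structure of x ↦ 5x mod 119: 5 orbits of sizes [48, 48, 16, 6, 1].
5 cycles on 119: each ℓ→(−1)^(ℓ−1), product (−1)^114 = +1.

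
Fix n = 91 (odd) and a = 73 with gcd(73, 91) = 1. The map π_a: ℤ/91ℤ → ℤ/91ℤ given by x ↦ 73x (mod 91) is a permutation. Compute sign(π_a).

+1

Orbit of 1 under x↦73x: [1, 73, 51, 83, 53, 47, 64]… (length divides ord_91(73)).
π_73 has 11 disjoint cycles with lengths [12, 12, 12, 12, 12, 12, 6, 4, 4, 4, 1] on {0,…,90}.
Σ(ℓ_i−1) = 91−11 = 80; sign = (−1)^80 = +1.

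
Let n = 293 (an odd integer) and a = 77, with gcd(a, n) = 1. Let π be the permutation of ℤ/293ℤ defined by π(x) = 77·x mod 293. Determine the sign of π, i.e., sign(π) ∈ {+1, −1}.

+1

Start at x=272: 272 → 141 → 16 → 60 → 225 → 38 → 289 → … (one orbit).
Cycle type of π: 73×4 + 1; total 5 cycles.
With 5 cycles on 293 points, sign = (−1)^{293−5} = +1.
(77|293)_J = +1 (Zolotarev's lemma cross-check).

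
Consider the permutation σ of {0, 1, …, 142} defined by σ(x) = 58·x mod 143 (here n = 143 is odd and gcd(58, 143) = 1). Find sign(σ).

Trace 14: π^k(14) = [14, 97, 49, 125, 100, 80, 64] for k=0..6.
Decompose π into cycles: lengths [60, 60, 12, 5, 5, 1] (6 cycles, including the fixed point 0).
Σ(ℓ_i−1) = 143−6 = 137; sign = (−1)^137 = -1.

-1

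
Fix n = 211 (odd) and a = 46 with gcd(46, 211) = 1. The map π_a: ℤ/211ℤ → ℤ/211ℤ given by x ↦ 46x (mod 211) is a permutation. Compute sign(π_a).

Start at x=19: 19 → 30 → 114 → 180 → 51 → 25 → 95 → … (one orbit).
The orbit structure of x ↦ 46x mod 211: 3 orbits of sizes [105, 105, 1].
sign(π) = (−1)^{n − #cycles} = (−1)^{211−3} = (−1)^208 = +1.
Via Zolotarev, sign(π_{46}) = (46|211) = +1.

+1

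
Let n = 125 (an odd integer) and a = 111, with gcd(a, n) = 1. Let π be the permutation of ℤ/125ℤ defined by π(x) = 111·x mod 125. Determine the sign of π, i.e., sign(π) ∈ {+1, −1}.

+1

Start at x=91: 91 → 101 → 86 → 46 → 106 → 16 → 26 → … (one orbit).
Decompose π into cycles: lengths [25, 25, 25, 25, 5, 5, 5, 5, 1, 1, 1, 1, 1] (13 cycles, including the fixed point 0).
Σ(ℓ_i−1) = 125−13 = 112; sign = (−1)^112 = +1.
The Jacobi symbol (111|125) = +1 (Zolotarev) agrees.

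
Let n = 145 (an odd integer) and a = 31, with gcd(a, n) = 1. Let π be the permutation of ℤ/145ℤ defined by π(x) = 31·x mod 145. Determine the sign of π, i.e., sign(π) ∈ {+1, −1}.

-1

Orbit of 101 under x↦31x: [101, 86, 56, 141, 21, 71, 26]… (length divides ord_145(31)).
Cycle lengths of π_31 on ℤ/145ℤ: [28, 28, 28, 28, 28, 1, 1, 1, 1, 1]; 10 cycles in total.
With 10 cycles on 145 points, sign = (−1)^{145−10} = -1.
The Jacobi symbol (31|145) = -1 (Zolotarev) agrees.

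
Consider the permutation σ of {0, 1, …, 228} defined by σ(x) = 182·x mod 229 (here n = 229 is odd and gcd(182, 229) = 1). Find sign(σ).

Trace 107: π^k(107) = [107, 9, 35, 187, 142, 196, 177] for k=0..6.
Cycle type of π: 228 + 1; total 2 cycles.
n − c = 229 − 2 = 227; sign = (−1)^227 = -1.

-1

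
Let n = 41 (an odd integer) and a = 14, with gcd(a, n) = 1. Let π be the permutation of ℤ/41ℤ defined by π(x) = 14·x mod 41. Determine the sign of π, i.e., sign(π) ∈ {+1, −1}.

Orbit of 9 under x↦14x: [9, 3, 1, 14, 32, 38, 40]… (length divides ord_41(14)).
Cycle type of π: 8×5 + 1; total 6 cycles.
With 6 cycles on 41 points, sign = (−1)^{41−6} = -1.
Zolotarev: (14|41) = -1, matching the cycle-count sign.

-1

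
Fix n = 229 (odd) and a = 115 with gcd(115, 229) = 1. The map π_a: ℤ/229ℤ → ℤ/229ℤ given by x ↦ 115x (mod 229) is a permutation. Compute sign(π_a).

-1

Orbit of 177 under x↦115x: [177, 203, 216, 108, 54, 27, 128]… (length divides ord_229(115)).
Cycle type of π: 76×3 + 1; total 4 cycles.
sign(π) = (−1)^{n − #cycles} = (−1)^{229−4} = (−1)^225 = -1.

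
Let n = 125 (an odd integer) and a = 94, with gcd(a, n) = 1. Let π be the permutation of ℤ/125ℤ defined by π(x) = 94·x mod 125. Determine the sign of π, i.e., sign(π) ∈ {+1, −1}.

Orbit of 54 under x↦94x: [54, 76, 19, 36, 9, 96, 24]… (length divides ord_125(94)).
π_94 has 7 disjoint cycles with lengths [50, 50, 10, 10, 2, 2, 1] on {0,…,124}.
Σ(ℓ_i−1) = 125−7 = 118; sign = (−1)^118 = +1.
Zolotarev: (94|125) = +1, matching the cycle-count sign.

+1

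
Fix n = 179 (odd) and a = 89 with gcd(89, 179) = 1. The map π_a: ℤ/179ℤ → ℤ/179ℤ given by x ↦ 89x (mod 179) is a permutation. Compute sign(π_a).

Trace 82: π^k(82) = [82, 138, 110, 124, 117, 31, 74] for k=0..6.
3 cycles of lengths [89, 89, 1].
Σ(ℓ_i−1) = 179−3 = 176; sign = (−1)^176 = +1.
Zolotarev: (89|179) = +1, matching the cycle-count sign.

+1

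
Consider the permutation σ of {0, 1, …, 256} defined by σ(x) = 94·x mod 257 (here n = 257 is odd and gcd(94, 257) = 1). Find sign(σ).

-1

Trace 84: π^k(84) = [84, 186, 8, 238, 13, 194, 246] for k=0..6.
Cycle lengths of π_94 on ℤ/257ℤ: [256, 1]; 2 cycles in total.
n − c = 257 − 2 = 255; sign = (−1)^255 = -1.
The Jacobi symbol (94|257) = -1 (Zolotarev) agrees.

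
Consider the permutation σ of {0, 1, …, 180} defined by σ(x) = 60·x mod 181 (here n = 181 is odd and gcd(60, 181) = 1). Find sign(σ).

+1

Trace 165: π^k(165) = [165, 126, 139, 14, 116, 82, 33] for k=0..6.
Decompose π into cycles: lengths [90, 90, 1] (3 cycles, including the fixed point 0).
Σ(ℓ_i−1) = 181−3 = 178; sign = (−1)^178 = +1.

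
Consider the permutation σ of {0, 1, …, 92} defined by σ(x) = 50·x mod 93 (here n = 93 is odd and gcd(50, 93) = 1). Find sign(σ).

Trace 35: π^k(35) = [35, 76, 80, 1, 50, 82, 8] for k=0..6.
π_50 has 6 disjoint cycles with lengths [30, 30, 15, 15, 2, 1] on {0,…,92}.
6 cycles on 93: each ℓ→(−1)^(ℓ−1), product (−1)^87 = -1.

-1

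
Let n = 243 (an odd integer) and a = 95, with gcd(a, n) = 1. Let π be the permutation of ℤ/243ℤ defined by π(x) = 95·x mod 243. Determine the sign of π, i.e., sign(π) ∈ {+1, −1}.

-1

Orbit of 169 under x↦95x: [169, 17, 157, 92, 235, 212, 214]… (length divides ord_243(95)).
The orbit structure of x ↦ 95x mod 243: 6 orbits of sizes [162, 54, 18, 6, 2, 1].
243 − 6 = 237 transpositions; sign(π) = (−1)^237 = -1.
Check: (95/243) = -1 by Zolotarev.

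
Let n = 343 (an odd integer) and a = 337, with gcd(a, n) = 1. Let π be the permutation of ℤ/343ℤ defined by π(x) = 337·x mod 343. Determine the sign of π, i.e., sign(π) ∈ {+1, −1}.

Trace 22: π^k(22) = [22, 211, 106, 50, 43, 85, 176] for k=0..6.
Cycle lengths of π_337 on ℤ/343ℤ: [49, 49, 49, 49, 49, 49, 7, 7, 7, 7, 7, 7, 1, 1, 1, 1, 1, 1, 1]; 19 cycles in total.
343 − 19 = 324 transpositions; sign(π) = (−1)^324 = +1.

+1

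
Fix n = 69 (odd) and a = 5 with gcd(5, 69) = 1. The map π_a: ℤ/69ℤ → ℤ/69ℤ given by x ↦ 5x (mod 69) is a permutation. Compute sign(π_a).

+1

Trace 25: π^k(25) = [25, 56, 4, 20, 31, 17, 16] for k=0..6.
5 cycles of lengths [22, 22, 22, 2, 1].
sign(π) = (−1)^{n − #cycles} = (−1)^{69−5} = (−1)^64 = +1.
(5|69)_J = +1 (Zolotarev's lemma cross-check).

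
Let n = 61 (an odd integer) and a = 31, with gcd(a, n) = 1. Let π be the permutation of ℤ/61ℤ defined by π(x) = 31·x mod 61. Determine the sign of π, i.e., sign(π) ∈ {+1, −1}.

Orbit of 3 under x↦31x: [3, 32, 16, 8, 4, 2, 1]… (length divides ord_61(31)).
Decompose π into cycles: lengths [60, 1] (2 cycles, including the fixed point 0).
Σ(ℓ_i−1) = 61−2 = 59; sign = (−1)^59 = -1.

-1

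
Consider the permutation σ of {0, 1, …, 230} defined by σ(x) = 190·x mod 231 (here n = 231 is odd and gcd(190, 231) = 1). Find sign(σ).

Start at x=190: 190 → 64 → 148 → 169 → 1 → 190 (one orbit).
Decompose π into cycles: lengths [5, 5, 5, 5, 5, 5, 5, 5, 5, 5, 5, 5, 5, 5, 5, 5, 5, 5, 5, 5, 5, 5, 5, 5, 5, 5, 5, 5, 5, 5, 5, 5, 5, 5, 5, 5, 5, 5, 5, 5, 5, 5, 1, 1, 1, 1, 1, 1, 1, 1, 1, 1, 1, 1, 1, 1, 1, 1, 1, 1, 1, 1, 1] (63 cycles, including the fixed point 0).
63 cycles on 231: each ℓ→(−1)^(ℓ−1), product (−1)^168 = +1.
(190|231)_J = +1 (Zolotarev's lemma cross-check).

+1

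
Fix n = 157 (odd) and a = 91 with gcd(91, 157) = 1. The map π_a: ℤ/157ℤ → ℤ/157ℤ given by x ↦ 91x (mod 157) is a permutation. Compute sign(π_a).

-1

Orbit of 46 under x↦91x: [46, 104, 44, 79, 124, 137, 64]… (length divides ord_157(91)).
Cycle lengths of π_91 on ℤ/157ℤ: [156, 1]; 2 cycles in total.
2 cycles on 157: each ℓ→(−1)^(ℓ−1), product (−1)^155 = -1.
Check: (91/157) = -1 by Zolotarev.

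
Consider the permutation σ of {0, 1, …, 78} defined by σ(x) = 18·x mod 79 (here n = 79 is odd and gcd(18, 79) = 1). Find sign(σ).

+1

Start at x=21: 21 → 62 → 10 → 22 → 1 → 18 → 8 → … (one orbit).
The orbit structure of x ↦ 18x mod 79: 7 orbits of sizes [13, 13, 13, 13, 13, 13, 1].
79 − 7 = 72 transpositions; sign(π) = (−1)^72 = +1.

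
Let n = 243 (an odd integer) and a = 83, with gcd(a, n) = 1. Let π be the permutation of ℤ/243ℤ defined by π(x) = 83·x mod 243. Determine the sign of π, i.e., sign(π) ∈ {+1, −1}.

Orbit of 241 under x↦83x: [241, 77, 73, 227, 130, 98, 115]… (length divides ord_243(83)).
Cycle type of π: 162 + 54 + 18 + 6 + 2 + 1; total 6 cycles.
sign(π) = (−1)^{n − #cycles} = (−1)^{243−6} = (−1)^237 = -1.
Via Zolotarev, sign(π_{83}) = (83|243) = -1.

-1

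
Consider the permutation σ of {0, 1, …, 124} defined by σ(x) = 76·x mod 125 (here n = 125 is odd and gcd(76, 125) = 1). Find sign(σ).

+1

Start at x=101: 101 → 51 → 1 → 76 → 26 → 101 (one orbit).
45 cycles of lengths [5, 5, 5, 5, 5, 5, 5, 5, 5, 5, 5, 5, 5, 5, 5, 5, 5, 5, 5, 5, 1, 1, 1, 1, 1, 1, 1, 1, 1, 1, 1, 1, 1, 1, 1, 1, 1, 1, 1, 1, 1, 1, 1, 1, 1].
45 cycles on 125: each ℓ→(−1)^(ℓ−1), product (−1)^80 = +1.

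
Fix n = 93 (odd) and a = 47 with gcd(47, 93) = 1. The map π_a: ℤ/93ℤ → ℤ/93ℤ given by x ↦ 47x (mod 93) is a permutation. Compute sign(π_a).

Start at x=2: 2 → 1 → 47 → 70 → 35 → 64 → 32 → … (one orbit).
Cycle lengths of π_47 on ℤ/93ℤ: [10, 10, 10, 10, 10, 10, 5, 5, 5, 5, 5, 5, 2, 1]; 14 cycles in total.
With 14 cycles on 93 points, sign = (−1)^{93−14} = -1.
Check: (47/93) = -1 by Zolotarev.

-1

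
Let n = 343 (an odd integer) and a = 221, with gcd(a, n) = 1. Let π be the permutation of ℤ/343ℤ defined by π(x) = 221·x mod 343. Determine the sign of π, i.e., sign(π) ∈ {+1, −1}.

+1

Orbit of 158 under x↦221x: [158, 275, 64, 81, 65, 302, 200]… (length divides ord_343(221)).
Cycle type of π: 147×2 + 21×2 + 3×2 + 1; total 7 cycles.
sign(π) = (−1)^{n − #cycles} = (−1)^{343−7} = (−1)^336 = +1.
(221|343)_J = +1 (Zolotarev's lemma cross-check).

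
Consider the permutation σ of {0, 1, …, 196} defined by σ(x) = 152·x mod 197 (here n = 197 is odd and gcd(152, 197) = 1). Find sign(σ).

Trace 190: π^k(190) = [190, 118, 9, 186, 101, 183, 39] for k=0..6.
The orbit structure of x ↦ 152x mod 197: 2 orbits of sizes [196, 1].
Σ(ℓ_i−1) = 197−2 = 195; sign = (−1)^195 = -1.
Zolotarev: (152|197) = -1, matching the cycle-count sign.

-1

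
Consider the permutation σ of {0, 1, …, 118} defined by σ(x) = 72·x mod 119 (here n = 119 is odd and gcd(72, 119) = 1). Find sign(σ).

+1

Orbit of 106 under x↦72x: [106, 16, 81, 1, 72, 67, 64]… (length divides ord_119(72)).
15 cycles of lengths [12, 12, 12, 12, 12, 12, 12, 12, 4, 4, 4, 4, 3, 3, 1].
119 − 15 = 104 transpositions; sign(π) = (−1)^104 = +1.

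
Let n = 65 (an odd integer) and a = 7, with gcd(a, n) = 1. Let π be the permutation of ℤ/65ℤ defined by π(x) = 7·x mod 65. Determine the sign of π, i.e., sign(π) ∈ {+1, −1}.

Trace 47: π^k(47) = [47, 4, 28, 1, 7, 49, 18] for k=0..6.
π_7 has 7 disjoint cycles with lengths [12, 12, 12, 12, 12, 4, 1] on {0,…,64}.
65 − 7 = 58 transpositions; sign(π) = (−1)^58 = +1.

+1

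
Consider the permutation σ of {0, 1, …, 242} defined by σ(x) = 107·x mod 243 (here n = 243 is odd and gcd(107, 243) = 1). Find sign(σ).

Start at x=161: 161 → 217 → 134 → 1 → 107 → 28 → 80 → … (one orbit).
Cycle lengths of π_107 on ℤ/243ℤ: [18, 18, 18, 18, 18, 18, 18, 18, 18, 6, 6, 6, 6, 6, 6, 6, 6, 6, 2, 2, 2, 2, 2, 2, 2, 2, 2, 2, 2, 2, 2, 1]; 32 cycles in total.
sign(π) = (−1)^{n − #cycles} = (−1)^{243−32} = (−1)^211 = -1.
Check: (107/243) = -1 by Zolotarev.

-1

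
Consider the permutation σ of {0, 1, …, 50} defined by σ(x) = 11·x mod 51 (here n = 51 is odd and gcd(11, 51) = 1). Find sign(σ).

+1

Orbit of 19 under x↦11x: [19, 5, 4, 44, 25, 20, 16]… (length divides ord_51(11)).
Decompose π into cycles: lengths [16, 16, 16, 2, 1] (5 cycles, including the fixed point 0).
sign(π) = (−1)^{n − #cycles} = (−1)^{51−5} = (−1)^46 = +1.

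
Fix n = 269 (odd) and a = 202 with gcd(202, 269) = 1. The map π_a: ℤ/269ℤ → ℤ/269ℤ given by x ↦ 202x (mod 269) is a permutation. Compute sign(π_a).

+1

Start at x=47: 47 → 79 → 87 → 89 → 224 → 56 → 14 → … (one orbit).
Cycle lengths of π_202 on ℤ/269ℤ: [134, 134, 1]; 3 cycles in total.
269 − 3 = 266 transpositions; sign(π) = (−1)^266 = +1.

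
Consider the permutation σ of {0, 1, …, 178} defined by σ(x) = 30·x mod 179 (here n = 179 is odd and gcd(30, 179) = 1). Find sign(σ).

Trace 175: π^k(175) = [175, 59, 159, 116, 79, 43, 37] for k=0..6.
The orbit structure of x ↦ 30x mod 179: 2 orbits of sizes [178, 1].
With 2 cycles on 179 points, sign = (−1)^{179−2} = -1.

-1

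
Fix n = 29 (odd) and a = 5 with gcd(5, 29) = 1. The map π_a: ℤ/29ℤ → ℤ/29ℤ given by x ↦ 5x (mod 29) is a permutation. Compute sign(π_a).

+1

Trace 5: π^k(5) = [5, 25, 9, 16, 22, 23, 28] for k=0..6.
The orbit structure of x ↦ 5x mod 29: 3 orbits of sizes [14, 14, 1].
Σ(ℓ_i−1) = 29−3 = 26; sign = (−1)^26 = +1.
Via Zolotarev, sign(π_{5}) = (5|29) = +1.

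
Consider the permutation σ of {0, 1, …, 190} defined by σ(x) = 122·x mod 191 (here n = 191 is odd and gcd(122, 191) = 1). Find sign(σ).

Start at x=186: 186 → 154 → 70 → 136 → 166 → 6 → 159 → … (one orbit).
Cycle lengths of π_122 on ℤ/191ℤ: [38, 38, 38, 38, 38, 1]; 6 cycles in total.
n − c = 191 − 6 = 185; sign = (−1)^185 = -1.
The Jacobi symbol (122|191) = -1 (Zolotarev) agrees.

-1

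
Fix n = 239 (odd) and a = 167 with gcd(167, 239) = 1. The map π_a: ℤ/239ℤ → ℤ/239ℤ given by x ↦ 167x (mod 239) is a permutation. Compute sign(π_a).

-1

Orbit of 2 under x↦167x: [2, 95, 91, 140, 197, 156, 1]… (length divides ord_239(167)).
The orbit structure of x ↦ 167x mod 239: 2 orbits of sizes [238, 1].
239 − 2 = 237 transpositions; sign(π) = (−1)^237 = -1.
Zolotarev: (167|239) = -1, matching the cycle-count sign.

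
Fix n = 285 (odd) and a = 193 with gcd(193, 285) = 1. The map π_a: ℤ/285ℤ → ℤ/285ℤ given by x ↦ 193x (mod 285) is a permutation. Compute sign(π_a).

Start at x=61: 61 → 88 → 169 → 127 → 1 → 193 → 199 → … (one orbit).
π_193 has 15 disjoint cycles with lengths [36, 36, 36, 36, 36, 36, 18, 18, 18, 4, 4, 4, 1, 1, 1] on {0,…,284}.
With 15 cycles on 285 points, sign = (−1)^{285−15} = +1.

+1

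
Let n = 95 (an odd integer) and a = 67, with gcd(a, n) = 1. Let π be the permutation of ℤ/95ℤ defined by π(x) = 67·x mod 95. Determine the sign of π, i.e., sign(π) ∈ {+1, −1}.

+1

Start at x=11: 11 → 72 → 74 → 18 → 66 → 52 → 64 → … (one orbit).
Decompose π into cycles: lengths [36, 36, 18, 4, 1] (5 cycles, including the fixed point 0).
95 − 5 = 90 transpositions; sign(π) = (−1)^90 = +1.
(67|95)_J = +1 (Zolotarev's lemma cross-check).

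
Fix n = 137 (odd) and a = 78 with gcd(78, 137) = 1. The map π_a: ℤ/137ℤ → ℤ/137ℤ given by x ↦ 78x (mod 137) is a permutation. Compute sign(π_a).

Orbit of 16 under x↦78x: [16, 15, 74, 18, 34, 49, 123]… (length divides ord_137(78)).
5 cycles of lengths [34, 34, 34, 34, 1].
With 5 cycles on 137 points, sign = (−1)^{137−5} = +1.

+1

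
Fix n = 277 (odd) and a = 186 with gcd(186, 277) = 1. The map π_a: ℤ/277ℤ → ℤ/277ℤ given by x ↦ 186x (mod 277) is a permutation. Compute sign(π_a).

Orbit of 106 under x↦186x: [106, 49, 250, 241, 229, 213, 7]… (length divides ord_277(186)).
Cycle type of π: 138×2 + 1; total 3 cycles.
n − c = 277 − 3 = 274; sign = (−1)^274 = +1.

+1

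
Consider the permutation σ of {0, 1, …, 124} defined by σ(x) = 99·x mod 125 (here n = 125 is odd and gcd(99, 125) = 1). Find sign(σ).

+1

Start at x=1: 1 → 99 → 51 → 49 → 101 → 124 → 26 → … (one orbit).
Cycle lengths of π_99 on ℤ/125ℤ: [10, 10, 10, 10, 10, 10, 10, 10, 10, 10, 2, 2, 2, 2, 2, 2, 2, 2, 2, 2, 2, 2, 1]; 23 cycles in total.
23 cycles on 125: each ℓ→(−1)^(ℓ−1), product (−1)^102 = +1.
Check: (99/125) = +1 by Zolotarev.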